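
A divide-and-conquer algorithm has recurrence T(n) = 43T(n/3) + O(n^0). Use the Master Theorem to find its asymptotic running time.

Master Theorem for T(n) = 43T(n/3) + O(n^0):

a = 43, b = 3, c = 0
log_b(a) = log_3(43) = 3.4236

Case 1: c = 0 < log_3(43) = 3.4236
T(n) = O(n^(log_3 43))

For T(n) = 43T(n/3) + O(n^0): log_3(43) = 3.4236. This is Case 1 of the Master Theorem (c < log_b(a), work dominated by leaves), giving O(n^(log_3 43)).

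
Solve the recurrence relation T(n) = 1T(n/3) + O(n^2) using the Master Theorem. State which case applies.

Master Theorem for T(n) = 1T(n/3) + O(n^2):

a = 1, b = 3, c = 2
log_b(a) = log_3(1) = 0.0000

Case 3: c = 2 > log_3(1) = 0.0000
T(n) = O(n^2) = O(n^2)

For T(n) = 1T(n/3) + O(n^2): log_3(1) = 0.0000. This is Case 3 of the Master Theorem (c > log_b(a), work dominated by root), giving O(n^2).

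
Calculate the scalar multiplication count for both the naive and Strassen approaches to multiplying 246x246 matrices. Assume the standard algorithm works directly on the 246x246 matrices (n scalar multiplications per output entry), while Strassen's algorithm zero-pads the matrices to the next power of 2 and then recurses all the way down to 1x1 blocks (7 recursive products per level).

Matrix multiplication for 246x246 matrices:

Strassen's algorithm requires power-of-2 dimensions. Pad 246x246 to 256x256 (next power of 2).

Standard algorithm: 246^3 = 14886936 multiplications
Strassen's algorithm: 7^(log2(256)) = 7^8 = 5764801 multiplications
Savings: 14886936 - 5764801 = 9122135 multiplications

Standard: 14886936 multiplications (246^3). Strassen: 5764801 multiplications (7^8, after padding to 256x256). Strassen reduces 8 recursive multiplications to 7 at each level.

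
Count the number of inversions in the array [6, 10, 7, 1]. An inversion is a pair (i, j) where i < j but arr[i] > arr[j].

Finding inversions in [6, 10, 7, 1]:

(0, 3): arr[0]=6 > arr[3]=1
(1, 2): arr[1]=10 > arr[2]=7
(1, 3): arr[1]=10 > arr[3]=1
(2, 3): arr[2]=7 > arr[3]=1

Total inversions: 4

The array has 4 inversion(s): (0,3), (1,2), (1,3), (2,3). Each pair (i,j) satisfies i < j and arr[i] > arr[j].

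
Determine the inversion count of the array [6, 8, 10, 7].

Finding inversions in [6, 8, 10, 7]:

(1, 3): arr[1]=8 > arr[3]=7
(2, 3): arr[2]=10 > arr[3]=7

Total inversions: 2

The array has 2 inversion(s): (1,3), (2,3). Each pair (i,j) satisfies i < j and arr[i] > arr[j].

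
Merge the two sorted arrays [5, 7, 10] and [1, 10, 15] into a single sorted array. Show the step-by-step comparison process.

Merging process:

Compare 5 vs 1: take 1 from right. Merged: [1]
Compare 5 vs 10: take 5 from left. Merged: [1, 5]
Compare 7 vs 10: take 7 from left. Merged: [1, 5, 7]
Compare 10 vs 10: take 10 from left. Merged: [1, 5, 7, 10]
Append remaining from right: [10, 15]. Merged: [1, 5, 7, 10, 10, 15]

Final merged array: [1, 5, 7, 10, 10, 15]
Total comparisons: 4

The merged array is [1, 5, 7, 10, 10, 15], requiring 4 comparisons. The merge step runs in O(n) time where n is the total number of elements.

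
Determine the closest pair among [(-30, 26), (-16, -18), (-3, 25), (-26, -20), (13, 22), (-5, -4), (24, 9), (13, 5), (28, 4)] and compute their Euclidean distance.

Computing all pairwise distances among 9 points:

d((-30, 26), (-16, -18)) = 46.1736
d((-30, 26), (-3, 25)) = 27.0185
d((-30, 26), (-26, -20)) = 46.1736
d((-30, 26), (13, 22)) = 43.1856
d((-30, 26), (-5, -4)) = 39.0512
d((-30, 26), (24, 9)) = 56.6127
d((-30, 26), (13, 5)) = 47.8539
d((-30, 26), (28, 4)) = 62.0322
d((-16, -18), (-3, 25)) = 44.9222
d((-16, -18), (-26, -20)) = 10.198
d((-16, -18), (13, 22)) = 49.4065
d((-16, -18), (-5, -4)) = 17.8045
d((-16, -18), (24, 9)) = 48.2597
d((-16, -18), (13, 5)) = 37.0135
d((-16, -18), (28, 4)) = 49.1935
d((-3, 25), (-26, -20)) = 50.5371
d((-3, 25), (13, 22)) = 16.2788
d((-3, 25), (-5, -4)) = 29.0689
d((-3, 25), (24, 9)) = 31.3847
d((-3, 25), (13, 5)) = 25.6125
d((-3, 25), (28, 4)) = 37.4433
d((-26, -20), (13, 22)) = 57.3149
d((-26, -20), (-5, -4)) = 26.4008
d((-26, -20), (24, 9)) = 57.8014
d((-26, -20), (13, 5)) = 46.3249
d((-26, -20), (28, 4)) = 59.0931
d((13, 22), (-5, -4)) = 31.6228
d((13, 22), (24, 9)) = 17.0294
d((13, 22), (13, 5)) = 17.0
d((13, 22), (28, 4)) = 23.4307
d((-5, -4), (24, 9)) = 31.7805
d((-5, -4), (13, 5)) = 20.1246
d((-5, -4), (28, 4)) = 33.9559
d((24, 9), (13, 5)) = 11.7047
d((24, 9), (28, 4)) = 6.4031 <-- minimum
d((13, 5), (28, 4)) = 15.0333

Closest pair: (24, 9) and (28, 4) with distance 6.4031

The closest pair is (24, 9) and (28, 4) with Euclidean distance 6.4031. For 9 points, brute-force pairwise comparison is shown above. For large n, the divide-and-conquer algorithm (sort by x, recurse on halves, check the dividing strip) achieves O(n log n).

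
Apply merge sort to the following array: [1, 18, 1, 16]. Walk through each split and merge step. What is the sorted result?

Merge sort trace:

Split: [1, 18, 1, 16] -> [1, 18] and [1, 16]
  Split: [1, 18] -> [1] and [18]
  Merge: [1] + [18] -> [1, 18]
  Split: [1, 16] -> [1] and [16]
  Merge: [1] + [16] -> [1, 16]
Merge: [1, 18] + [1, 16] -> [1, 1, 16, 18]

Final sorted array: [1, 1, 16, 18]

The merge sort proceeds by recursively splitting the array and merging sorted halves.
After all merges, the sorted array is [1, 1, 16, 18].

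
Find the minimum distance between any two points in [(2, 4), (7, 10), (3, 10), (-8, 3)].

Computing all pairwise distances among 4 points:

d((2, 4), (7, 10)) = 7.8102
d((2, 4), (3, 10)) = 6.0828
d((2, 4), (-8, 3)) = 10.0499
d((7, 10), (3, 10)) = 4.0 <-- minimum
d((7, 10), (-8, 3)) = 16.5529
d((3, 10), (-8, 3)) = 13.0384

Closest pair: (7, 10) and (3, 10) with distance 4.0

The closest pair is (7, 10) and (3, 10) with Euclidean distance 4.0. For 4 points, brute-force pairwise comparison is shown above. For large n, the divide-and-conquer algorithm (sort by x, recurse on halves, check the dividing strip) achieves O(n log n).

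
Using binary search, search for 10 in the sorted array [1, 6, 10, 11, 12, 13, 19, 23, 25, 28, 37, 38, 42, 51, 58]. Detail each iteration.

Binary search for 10 in [1, 6, 10, 11, 12, 13, 19, 23, 25, 28, 37, 38, 42, 51, 58]:

lo=0, hi=14, mid=7, arr[mid]=23 -> 23 > 10, search left half
lo=0, hi=6, mid=3, arr[mid]=11 -> 11 > 10, search left half
lo=0, hi=2, mid=1, arr[mid]=6 -> 6 < 10, search right half
lo=2, hi=2, mid=2, arr[mid]=10 -> Found target at index 2!

Binary search finds 10 at index 2 after 4 comparisons. The search repeatedly halves the search space by comparing with the middle element.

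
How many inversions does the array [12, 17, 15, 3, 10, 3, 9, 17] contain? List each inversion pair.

Finding inversions in [12, 17, 15, 3, 10, 3, 9, 17]:

(0, 3): arr[0]=12 > arr[3]=3
(0, 4): arr[0]=12 > arr[4]=10
(0, 5): arr[0]=12 > arr[5]=3
(0, 6): arr[0]=12 > arr[6]=9
(1, 2): arr[1]=17 > arr[2]=15
(1, 3): arr[1]=17 > arr[3]=3
(1, 4): arr[1]=17 > arr[4]=10
(1, 5): arr[1]=17 > arr[5]=3
(1, 6): arr[1]=17 > arr[6]=9
(2, 3): arr[2]=15 > arr[3]=3
(2, 4): arr[2]=15 > arr[4]=10
(2, 5): arr[2]=15 > arr[5]=3
(2, 6): arr[2]=15 > arr[6]=9
(4, 5): arr[4]=10 > arr[5]=3
(4, 6): arr[4]=10 > arr[6]=9

Total inversions: 15

The array has 15 inversion(s): (0,3), (0,4), (0,5), (0,6), (1,2), (1,3), (1,4), (1,5), (1,6), (2,3), (2,4), (2,5), (2,6), (4,5), (4,6). Each pair (i,j) satisfies i < j and arr[i] > arr[j].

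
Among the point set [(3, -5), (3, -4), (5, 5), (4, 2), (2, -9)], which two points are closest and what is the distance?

Computing all pairwise distances among 5 points:

d((3, -5), (3, -4)) = 1.0 <-- minimum
d((3, -5), (5, 5)) = 10.198
d((3, -5), (4, 2)) = 7.0711
d((3, -5), (2, -9)) = 4.1231
d((3, -4), (5, 5)) = 9.2195
d((3, -4), (4, 2)) = 6.0828
d((3, -4), (2, -9)) = 5.099
d((5, 5), (4, 2)) = 3.1623
d((5, 5), (2, -9)) = 14.3178
d((4, 2), (2, -9)) = 11.1803

Closest pair: (3, -5) and (3, -4) with distance 1.0

The closest pair is (3, -5) and (3, -4) with Euclidean distance 1.0. For 5 points, brute-force pairwise comparison is shown above. For large n, the divide-and-conquer algorithm (sort by x, recurse on halves, check the dividing strip) achieves O(n log n).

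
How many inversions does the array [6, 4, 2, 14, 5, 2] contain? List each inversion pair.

Finding inversions in [6, 4, 2, 14, 5, 2]:

(0, 1): arr[0]=6 > arr[1]=4
(0, 2): arr[0]=6 > arr[2]=2
(0, 4): arr[0]=6 > arr[4]=5
(0, 5): arr[0]=6 > arr[5]=2
(1, 2): arr[1]=4 > arr[2]=2
(1, 5): arr[1]=4 > arr[5]=2
(3, 4): arr[3]=14 > arr[4]=5
(3, 5): arr[3]=14 > arr[5]=2
(4, 5): arr[4]=5 > arr[5]=2

Total inversions: 9

The array has 9 inversion(s): (0,1), (0,2), (0,4), (0,5), (1,2), (1,5), (3,4), (3,5), (4,5). Each pair (i,j) satisfies i < j and arr[i] > arr[j].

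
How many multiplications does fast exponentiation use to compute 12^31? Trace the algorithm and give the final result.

Computing 12^31 by squaring (build up from 12^1; each line after the first costs one multiplication):

12^1 = 12
12^2 = (12^1)^2 = 12^2 = 144
12^3 = 12 * 12^2 = 12 * 144 = 1728
12^6 = (12^3)^2 = 1728^2 = 2985984
12^7 = 12 * 12^6 = 12 * 2985984 = 35831808
12^14 = (12^7)^2 = 35831808^2 = 1283918464548864
12^15 = 12 * 12^14 = 12 * 1283918464548864 = 15407021574586368
12^30 = (12^15)^2 = 15407021574586368^2 = 237376313799769806328950291431424
12^31 = 12 * 12^30 = 12 * 237376313799769806328950291431424 = 2848515765597237675947403497177088

Result: 2848515765597237675947403497177088
Multiplications needed: 8 (8 lines after 12^1)

12^31 = 2848515765597237675947403497177088. Using exponentiation by squaring, this requires 8 multiplications. The key idea: if the exponent is even, square the half-power; if odd, multiply by the base once.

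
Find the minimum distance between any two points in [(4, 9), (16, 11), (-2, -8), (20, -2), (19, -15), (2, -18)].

Computing all pairwise distances among 6 points:

d((4, 9), (16, 11)) = 12.1655
d((4, 9), (-2, -8)) = 18.0278
d((4, 9), (20, -2)) = 19.4165
d((4, 9), (19, -15)) = 28.3019
d((4, 9), (2, -18)) = 27.074
d((16, 11), (-2, -8)) = 26.1725
d((16, 11), (20, -2)) = 13.6015
d((16, 11), (19, -15)) = 26.1725
d((16, 11), (2, -18)) = 32.2025
d((-2, -8), (20, -2)) = 22.8035
d((-2, -8), (19, -15)) = 22.1359
d((-2, -8), (2, -18)) = 10.7703 <-- minimum
d((20, -2), (19, -15)) = 13.0384
d((20, -2), (2, -18)) = 24.0832
d((19, -15), (2, -18)) = 17.2627

Closest pair: (-2, -8) and (2, -18) with distance 10.7703

The closest pair is (-2, -8) and (2, -18) with Euclidean distance 10.7703. For 6 points, brute-force pairwise comparison is shown above. For large n, the divide-and-conquer algorithm (sort by x, recurse on halves, check the dividing strip) achieves O(n log n).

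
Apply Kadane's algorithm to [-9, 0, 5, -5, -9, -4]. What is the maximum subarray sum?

Using Kadane's algorithm on [-9, 0, 5, -5, -9, -4]:

Scanning through the array:
Position 1 (value 0): max_ending_here = 0, max_so_far = 0
Position 2 (value 5): max_ending_here = 5, max_so_far = 5
Position 3 (value -5): max_ending_here = 0, max_so_far = 5
Position 4 (value -9): max_ending_here = -9, max_so_far = 5
Position 5 (value -4): max_ending_here = -4, max_so_far = 5

Maximum subarray: [0, 5]
Maximum sum: 5

The maximum subarray is [0, 5] with sum 5. This subarray runs from index 1 to index 2.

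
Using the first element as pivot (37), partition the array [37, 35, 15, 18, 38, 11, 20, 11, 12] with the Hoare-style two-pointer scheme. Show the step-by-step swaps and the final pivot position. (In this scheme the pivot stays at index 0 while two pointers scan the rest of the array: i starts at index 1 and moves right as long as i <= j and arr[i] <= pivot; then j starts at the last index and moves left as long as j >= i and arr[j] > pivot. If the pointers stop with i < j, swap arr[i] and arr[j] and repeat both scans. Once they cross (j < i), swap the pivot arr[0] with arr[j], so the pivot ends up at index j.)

Hoare-style two-pointer partition with pivot = 37:

Initial array: [37, 35, 15, 18, 38, 11, 20, 11, 12]

Pointers start at i = 1, j = 8.
i stops at index 4 (arr[4]=38 > 37), j stops at index 8 (arr[8]=12 <= 37): swap arr[4] and arr[8], array becomes [37, 35, 15, 18, 12, 11, 20, 11, 38]
i ends at 8, j ends at 7: the pointers have crossed (j < i), so scanning stops.

Swap pivot arr[0] with arr[7] to place pivot at position 7: [11, 35, 15, 18, 12, 11, 20, 37, 38]
Pivot position: 7

After partitioning with pivot 37, the array becomes [11, 35, 15, 18, 12, 11, 20, 37, 38]. The pivot is placed at index 7. All elements to the left of the pivot are <= 37, and all elements to the right are > 37.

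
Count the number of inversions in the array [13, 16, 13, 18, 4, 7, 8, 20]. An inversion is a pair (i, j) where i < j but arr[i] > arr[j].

Finding inversions in [13, 16, 13, 18, 4, 7, 8, 20]:

(0, 4): arr[0]=13 > arr[4]=4
(0, 5): arr[0]=13 > arr[5]=7
(0, 6): arr[0]=13 > arr[6]=8
(1, 2): arr[1]=16 > arr[2]=13
(1, 4): arr[1]=16 > arr[4]=4
(1, 5): arr[1]=16 > arr[5]=7
(1, 6): arr[1]=16 > arr[6]=8
(2, 4): arr[2]=13 > arr[4]=4
(2, 5): arr[2]=13 > arr[5]=7
(2, 6): arr[2]=13 > arr[6]=8
(3, 4): arr[3]=18 > arr[4]=4
(3, 5): arr[3]=18 > arr[5]=7
(3, 6): arr[3]=18 > arr[6]=8

Total inversions: 13

The array has 13 inversion(s): (0,4), (0,5), (0,6), (1,2), (1,4), (1,5), (1,6), (2,4), (2,5), (2,6), (3,4), (3,5), (3,6). Each pair (i,j) satisfies i < j and arr[i] > arr[j].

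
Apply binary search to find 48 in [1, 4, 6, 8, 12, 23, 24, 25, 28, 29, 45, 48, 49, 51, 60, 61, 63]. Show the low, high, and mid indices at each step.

Binary search for 48 in [1, 4, 6, 8, 12, 23, 24, 25, 28, 29, 45, 48, 49, 51, 60, 61, 63]:

lo=0, hi=16, mid=8, arr[mid]=28 -> 28 < 48, search right half
lo=9, hi=16, mid=12, arr[mid]=49 -> 49 > 48, search left half
lo=9, hi=11, mid=10, arr[mid]=45 -> 45 < 48, search right half
lo=11, hi=11, mid=11, arr[mid]=48 -> Found target at index 11!

Binary search finds 48 at index 11 after 4 comparisons. The search repeatedly halves the search space by comparing with the middle element.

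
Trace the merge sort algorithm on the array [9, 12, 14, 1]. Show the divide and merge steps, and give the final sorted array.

Merge sort trace:

Split: [9, 12, 14, 1] -> [9, 12] and [14, 1]
  Split: [9, 12] -> [9] and [12]
  Merge: [9] + [12] -> [9, 12]
  Split: [14, 1] -> [14] and [1]
  Merge: [14] + [1] -> [1, 14]
Merge: [9, 12] + [1, 14] -> [1, 9, 12, 14]

Final sorted array: [1, 9, 12, 14]

The merge sort proceeds by recursively splitting the array and merging sorted halves.
After all merges, the sorted array is [1, 9, 12, 14].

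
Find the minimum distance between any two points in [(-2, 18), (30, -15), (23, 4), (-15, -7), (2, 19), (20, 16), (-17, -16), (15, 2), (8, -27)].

Computing all pairwise distances among 9 points:

d((-2, 18), (30, -15)) = 45.9674
d((-2, 18), (23, 4)) = 28.6531
d((-2, 18), (-15, -7)) = 28.178
d((-2, 18), (2, 19)) = 4.1231 <-- minimum
d((-2, 18), (20, 16)) = 22.0907
d((-2, 18), (-17, -16)) = 37.1618
d((-2, 18), (15, 2)) = 23.3452
d((-2, 18), (8, -27)) = 46.0977
d((30, -15), (23, 4)) = 20.2485
d((30, -15), (-15, -7)) = 45.7056
d((30, -15), (2, 19)) = 44.0454
d((30, -15), (20, 16)) = 32.573
d((30, -15), (-17, -16)) = 47.0106
d((30, -15), (15, 2)) = 22.6716
d((30, -15), (8, -27)) = 25.0599
d((23, 4), (-15, -7)) = 39.5601
d((23, 4), (2, 19)) = 25.807
d((23, 4), (20, 16)) = 12.3693
d((23, 4), (-17, -16)) = 44.7214
d((23, 4), (15, 2)) = 8.2462
d((23, 4), (8, -27)) = 34.4384
d((-15, -7), (2, 19)) = 31.0644
d((-15, -7), (20, 16)) = 41.8808
d((-15, -7), (-17, -16)) = 9.2195
d((-15, -7), (15, 2)) = 31.3209
d((-15, -7), (8, -27)) = 30.4795
d((2, 19), (20, 16)) = 18.2483
d((2, 19), (-17, -16)) = 39.8246
d((2, 19), (15, 2)) = 21.4009
d((2, 19), (8, -27)) = 46.3897
d((20, 16), (-17, -16)) = 48.9183
d((20, 16), (15, 2)) = 14.8661
d((20, 16), (8, -27)) = 44.643
d((-17, -16), (15, 2)) = 36.7151
d((-17, -16), (8, -27)) = 27.313
d((15, 2), (8, -27)) = 29.8329

Closest pair: (-2, 18) and (2, 19) with distance 4.1231

The closest pair is (-2, 18) and (2, 19) with Euclidean distance 4.1231. For 9 points, brute-force pairwise comparison is shown above. For large n, the divide-and-conquer algorithm (sort by x, recurse on halves, check the dividing strip) achieves O(n log n).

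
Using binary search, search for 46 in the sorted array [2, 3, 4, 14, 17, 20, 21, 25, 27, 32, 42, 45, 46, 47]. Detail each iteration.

Binary search for 46 in [2, 3, 4, 14, 17, 20, 21, 25, 27, 32, 42, 45, 46, 47]:

lo=0, hi=13, mid=6, arr[mid]=21 -> 21 < 46, search right half
lo=7, hi=13, mid=10, arr[mid]=42 -> 42 < 46, search right half
lo=11, hi=13, mid=12, arr[mid]=46 -> Found target at index 12!

Binary search finds 46 at index 12 after 3 comparisons. The search repeatedly halves the search space by comparing with the middle element.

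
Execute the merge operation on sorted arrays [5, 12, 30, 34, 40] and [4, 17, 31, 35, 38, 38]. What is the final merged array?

Merging process:

Compare 5 vs 4: take 4 from right. Merged: [4]
Compare 5 vs 17: take 5 from left. Merged: [4, 5]
Compare 12 vs 17: take 12 from left. Merged: [4, 5, 12]
Compare 30 vs 17: take 17 from right. Merged: [4, 5, 12, 17]
Compare 30 vs 31: take 30 from left. Merged: [4, 5, 12, 17, 30]
Compare 34 vs 31: take 31 from right. Merged: [4, 5, 12, 17, 30, 31]
Compare 34 vs 35: take 34 from left. Merged: [4, 5, 12, 17, 30, 31, 34]
Compare 40 vs 35: take 35 from right. Merged: [4, 5, 12, 17, 30, 31, 34, 35]
Compare 40 vs 38: take 38 from right. Merged: [4, 5, 12, 17, 30, 31, 34, 35, 38]
Compare 40 vs 38: take 38 from right. Merged: [4, 5, 12, 17, 30, 31, 34, 35, 38, 38]
Append remaining from left: [40]. Merged: [4, 5, 12, 17, 30, 31, 34, 35, 38, 38, 40]

Final merged array: [4, 5, 12, 17, 30, 31, 34, 35, 38, 38, 40]
Total comparisons: 10

The merged array is [4, 5, 12, 17, 30, 31, 34, 35, 38, 38, 40], requiring 10 comparisons. The merge step runs in O(n) time where n is the total number of elements.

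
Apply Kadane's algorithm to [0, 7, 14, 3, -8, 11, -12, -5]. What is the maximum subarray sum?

Using Kadane's algorithm on [0, 7, 14, 3, -8, 11, -12, -5]:

Scanning through the array:
Position 1 (value 7): max_ending_here = 7, max_so_far = 7
Position 2 (value 14): max_ending_here = 21, max_so_far = 21
Position 3 (value 3): max_ending_here = 24, max_so_far = 24
Position 4 (value -8): max_ending_here = 16, max_so_far = 24
Position 5 (value 11): max_ending_here = 27, max_so_far = 27
Position 6 (value -12): max_ending_here = 15, max_so_far = 27
Position 7 (value -5): max_ending_here = 10, max_so_far = 27

Maximum subarray: [0, 7, 14, 3, -8, 11]
Maximum sum: 27

The maximum subarray is [0, 7, 14, 3, -8, 11] with sum 27. This subarray runs from index 0 to index 5.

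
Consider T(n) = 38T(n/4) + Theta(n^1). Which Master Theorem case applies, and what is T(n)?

Master Theorem for T(n) = 38T(n/4) + O(n^1):

a = 38, b = 4, c = 1
log_b(a) = log_4(38) = 2.6240

Case 1: c = 1 < log_4(38) = 2.6240
T(n) = O(n^(log_4 38))

For T(n) = 38T(n/4) + O(n^1): log_4(38) = 2.6240. This is Case 1 of the Master Theorem (c < log_b(a), work dominated by leaves), giving O(n^(log_4 38)).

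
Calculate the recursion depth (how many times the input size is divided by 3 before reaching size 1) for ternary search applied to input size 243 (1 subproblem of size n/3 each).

For divide and conquer with division factor 3:

Problem sizes at each level:
Level 0: 243
Level 1: 81
Level 2: 27
Level 3: 9
Level 4: 3
Level 5: 1

The root is level 0 and the size-1 base case is level 5 (the tree spans levels 0 through 5, i.e. 6 levels counting the root), so the depth is the number of divisions: log_3(243) = 5

The recursion tree depth is log_3(243) = 5. At each level, the problem size is divided by 3, so it takes 5 divisions to reduce to a base case of size 1. The algorithm makes 1 recursive call at each level.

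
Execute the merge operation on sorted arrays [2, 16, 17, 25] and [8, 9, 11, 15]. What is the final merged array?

Merging process:

Compare 2 vs 8: take 2 from left. Merged: [2]
Compare 16 vs 8: take 8 from right. Merged: [2, 8]
Compare 16 vs 9: take 9 from right. Merged: [2, 8, 9]
Compare 16 vs 11: take 11 from right. Merged: [2, 8, 9, 11]
Compare 16 vs 15: take 15 from right. Merged: [2, 8, 9, 11, 15]
Append remaining from left: [16, 17, 25]. Merged: [2, 8, 9, 11, 15, 16, 17, 25]

Final merged array: [2, 8, 9, 11, 15, 16, 17, 25]
Total comparisons: 5

The merged array is [2, 8, 9, 11, 15, 16, 17, 25], requiring 5 comparisons. The merge step runs in O(n) time where n is the total number of elements.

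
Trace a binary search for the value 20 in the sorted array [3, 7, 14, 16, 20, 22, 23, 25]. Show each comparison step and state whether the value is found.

Binary search for 20 in [3, 7, 14, 16, 20, 22, 23, 25]:

lo=0, hi=7, mid=3, arr[mid]=16 -> 16 < 20, search right half
lo=4, hi=7, mid=5, arr[mid]=22 -> 22 > 20, search left half
lo=4, hi=4, mid=4, arr[mid]=20 -> Found target at index 4!

Binary search finds 20 at index 4 after 3 comparisons. The search repeatedly halves the search space by comparing with the middle element.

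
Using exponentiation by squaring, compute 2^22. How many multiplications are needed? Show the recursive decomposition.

Computing 2^22 by squaring (build up from 2^1; each line after the first costs one multiplication):

2^1 = 2
2^2 = (2^1)^2 = 2^2 = 4
2^4 = (2^2)^2 = 4^2 = 16
2^5 = 2 * 2^4 = 2 * 16 = 32
2^10 = (2^5)^2 = 32^2 = 1024
2^11 = 2 * 2^10 = 2 * 1024 = 2048
2^22 = (2^11)^2 = 2048^2 = 4194304

Result: 4194304
Multiplications needed: 6 (6 lines after 2^1)

2^22 = 4194304. Using exponentiation by squaring, this requires 6 multiplications. The key idea: if the exponent is even, square the half-power; if odd, multiply by the base once.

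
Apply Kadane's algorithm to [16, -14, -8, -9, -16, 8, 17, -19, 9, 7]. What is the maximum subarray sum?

Using Kadane's algorithm on [16, -14, -8, -9, -16, 8, 17, -19, 9, 7]:

Scanning through the array:
Position 1 (value -14): max_ending_here = 2, max_so_far = 16
Position 2 (value -8): max_ending_here = -6, max_so_far = 16
Position 3 (value -9): max_ending_here = -9, max_so_far = 16
Position 4 (value -16): max_ending_here = -16, max_so_far = 16
Position 5 (value 8): max_ending_here = 8, max_so_far = 16
Position 6 (value 17): max_ending_here = 25, max_so_far = 25
Position 7 (value -19): max_ending_here = 6, max_so_far = 25
Position 8 (value 9): max_ending_here = 15, max_so_far = 25
Position 9 (value 7): max_ending_here = 22, max_so_far = 25

Maximum subarray: [8, 17]
Maximum sum: 25

The maximum subarray is [8, 17] with sum 25. This subarray runs from index 5 to index 6.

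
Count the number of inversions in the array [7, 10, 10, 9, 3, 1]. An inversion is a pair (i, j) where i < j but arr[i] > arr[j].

Finding inversions in [7, 10, 10, 9, 3, 1]:

(0, 4): arr[0]=7 > arr[4]=3
(0, 5): arr[0]=7 > arr[5]=1
(1, 3): arr[1]=10 > arr[3]=9
(1, 4): arr[1]=10 > arr[4]=3
(1, 5): arr[1]=10 > arr[5]=1
(2, 3): arr[2]=10 > arr[3]=9
(2, 4): arr[2]=10 > arr[4]=3
(2, 5): arr[2]=10 > arr[5]=1
(3, 4): arr[3]=9 > arr[4]=3
(3, 5): arr[3]=9 > arr[5]=1
(4, 5): arr[4]=3 > arr[5]=1

Total inversions: 11

The array has 11 inversion(s): (0,4), (0,5), (1,3), (1,4), (1,5), (2,3), (2,4), (2,5), (3,4), (3,5), (4,5). Each pair (i,j) satisfies i < j and arr[i] > arr[j].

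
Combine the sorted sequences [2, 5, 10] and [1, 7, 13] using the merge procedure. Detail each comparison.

Merging process:

Compare 2 vs 1: take 1 from right. Merged: [1]
Compare 2 vs 7: take 2 from left. Merged: [1, 2]
Compare 5 vs 7: take 5 from left. Merged: [1, 2, 5]
Compare 10 vs 7: take 7 from right. Merged: [1, 2, 5, 7]
Compare 10 vs 13: take 10 from left. Merged: [1, 2, 5, 7, 10]
Append remaining from right: [13]. Merged: [1, 2, 5, 7, 10, 13]

Final merged array: [1, 2, 5, 7, 10, 13]
Total comparisons: 5

The merged array is [1, 2, 5, 7, 10, 13], requiring 5 comparisons. The merge step runs in O(n) time where n is the total number of elements.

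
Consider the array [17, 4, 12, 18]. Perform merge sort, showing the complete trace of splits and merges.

Merge sort trace:

Split: [17, 4, 12, 18] -> [17, 4] and [12, 18]
  Split: [17, 4] -> [17] and [4]
  Merge: [17] + [4] -> [4, 17]
  Split: [12, 18] -> [12] and [18]
  Merge: [12] + [18] -> [12, 18]
Merge: [4, 17] + [12, 18] -> [4, 12, 17, 18]

Final sorted array: [4, 12, 17, 18]

The merge sort proceeds by recursively splitting the array and merging sorted halves.
After all merges, the sorted array is [4, 12, 17, 18].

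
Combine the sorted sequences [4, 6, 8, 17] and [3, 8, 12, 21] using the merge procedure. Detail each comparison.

Merging process:

Compare 4 vs 3: take 3 from right. Merged: [3]
Compare 4 vs 8: take 4 from left. Merged: [3, 4]
Compare 6 vs 8: take 6 from left. Merged: [3, 4, 6]
Compare 8 vs 8: take 8 from left. Merged: [3, 4, 6, 8]
Compare 17 vs 8: take 8 from right. Merged: [3, 4, 6, 8, 8]
Compare 17 vs 12: take 12 from right. Merged: [3, 4, 6, 8, 8, 12]
Compare 17 vs 21: take 17 from left. Merged: [3, 4, 6, 8, 8, 12, 17]
Append remaining from right: [21]. Merged: [3, 4, 6, 8, 8, 12, 17, 21]

Final merged array: [3, 4, 6, 8, 8, 12, 17, 21]
Total comparisons: 7

The merged array is [3, 4, 6, 8, 8, 12, 17, 21], requiring 7 comparisons. The merge step runs in O(n) time where n is the total number of elements.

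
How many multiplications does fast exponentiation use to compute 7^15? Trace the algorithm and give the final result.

Computing 7^15 by squaring (build up from 7^1; each line after the first costs one multiplication):

7^1 = 7
7^2 = (7^1)^2 = 7^2 = 49
7^3 = 7 * 7^2 = 7 * 49 = 343
7^6 = (7^3)^2 = 343^2 = 117649
7^7 = 7 * 7^6 = 7 * 117649 = 823543
7^14 = (7^7)^2 = 823543^2 = 678223072849
7^15 = 7 * 7^14 = 7 * 678223072849 = 4747561509943

Result: 4747561509943
Multiplications needed: 6 (6 lines after 7^1)

7^15 = 4747561509943. Using exponentiation by squaring, this requires 6 multiplications. The key idea: if the exponent is even, square the half-power; if odd, multiply by the base once.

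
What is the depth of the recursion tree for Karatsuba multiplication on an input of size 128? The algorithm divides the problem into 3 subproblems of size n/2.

For divide and conquer with division factor 2:

Problem sizes at each level:
Level 0: 128
Level 1: 64
Level 2: 32
Level 3: 16
Level 4: 8
Level 5: 4
Level 6: 2
Level 7: 1

The root is level 0 and the size-1 base case is level 7 (the tree spans levels 0 through 7, i.e. 8 levels counting the root), so the depth is the number of divisions: log_2(128) = 7

The recursion tree depth is log_2(128) = 7. At each level, the problem size is divided by 2, so it takes 7 divisions to reduce to a base case of size 1. The algorithm makes 3 recursive calls at each level.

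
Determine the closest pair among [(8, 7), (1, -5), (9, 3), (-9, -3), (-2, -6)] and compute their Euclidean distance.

Computing all pairwise distances among 5 points:

d((8, 7), (1, -5)) = 13.8924
d((8, 7), (9, 3)) = 4.1231
d((8, 7), (-9, -3)) = 19.7231
d((8, 7), (-2, -6)) = 16.4012
d((1, -5), (9, 3)) = 11.3137
d((1, -5), (-9, -3)) = 10.198
d((1, -5), (-2, -6)) = 3.1623 <-- minimum
d((9, 3), (-9, -3)) = 18.9737
d((9, 3), (-2, -6)) = 14.2127
d((-9, -3), (-2, -6)) = 7.6158

Closest pair: (1, -5) and (-2, -6) with distance 3.1623

The closest pair is (1, -5) and (-2, -6) with Euclidean distance 3.1623. For 5 points, brute-force pairwise comparison is shown above. For large n, the divide-and-conquer algorithm (sort by x, recurse on halves, check the dividing strip) achieves O(n log n).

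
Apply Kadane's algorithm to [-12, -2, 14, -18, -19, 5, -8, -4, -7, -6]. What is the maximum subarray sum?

Using Kadane's algorithm on [-12, -2, 14, -18, -19, 5, -8, -4, -7, -6]:

Scanning through the array:
Position 1 (value -2): max_ending_here = -2, max_so_far = -2
Position 2 (value 14): max_ending_here = 14, max_so_far = 14
Position 3 (value -18): max_ending_here = -4, max_so_far = 14
Position 4 (value -19): max_ending_here = -19, max_so_far = 14
Position 5 (value 5): max_ending_here = 5, max_so_far = 14
Position 6 (value -8): max_ending_here = -3, max_so_far = 14
Position 7 (value -4): max_ending_here = -4, max_so_far = 14
Position 8 (value -7): max_ending_here = -7, max_so_far = 14
Position 9 (value -6): max_ending_here = -6, max_so_far = 14

Maximum subarray: [14]
Maximum sum: 14

The maximum subarray is [14] with sum 14. This subarray runs from index 2 to index 2.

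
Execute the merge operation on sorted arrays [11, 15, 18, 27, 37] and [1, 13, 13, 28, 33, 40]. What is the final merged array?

Merging process:

Compare 11 vs 1: take 1 from right. Merged: [1]
Compare 11 vs 13: take 11 from left. Merged: [1, 11]
Compare 15 vs 13: take 13 from right. Merged: [1, 11, 13]
Compare 15 vs 13: take 13 from right. Merged: [1, 11, 13, 13]
Compare 15 vs 28: take 15 from left. Merged: [1, 11, 13, 13, 15]
Compare 18 vs 28: take 18 from left. Merged: [1, 11, 13, 13, 15, 18]
Compare 27 vs 28: take 27 from left. Merged: [1, 11, 13, 13, 15, 18, 27]
Compare 37 vs 28: take 28 from right. Merged: [1, 11, 13, 13, 15, 18, 27, 28]
Compare 37 vs 33: take 33 from right. Merged: [1, 11, 13, 13, 15, 18, 27, 28, 33]
Compare 37 vs 40: take 37 from left. Merged: [1, 11, 13, 13, 15, 18, 27, 28, 33, 37]
Append remaining from right: [40]. Merged: [1, 11, 13, 13, 15, 18, 27, 28, 33, 37, 40]

Final merged array: [1, 11, 13, 13, 15, 18, 27, 28, 33, 37, 40]
Total comparisons: 10

The merged array is [1, 11, 13, 13, 15, 18, 27, 28, 33, 37, 40], requiring 10 comparisons. The merge step runs in O(n) time where n is the total number of elements.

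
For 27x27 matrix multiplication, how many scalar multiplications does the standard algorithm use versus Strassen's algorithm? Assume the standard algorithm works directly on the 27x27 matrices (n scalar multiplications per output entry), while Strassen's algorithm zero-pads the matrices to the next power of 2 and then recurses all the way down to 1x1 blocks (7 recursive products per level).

Matrix multiplication for 27x27 matrices:

Strassen's algorithm requires power-of-2 dimensions. Pad 27x27 to 32x32 (next power of 2).

Standard algorithm: 27^3 = 19683 multiplications
Strassen's algorithm: 7^(log2(32)) = 7^5 = 16807 multiplications
Savings: 19683 - 16807 = 2876 multiplications

Standard: 19683 multiplications (27^3). Strassen: 16807 multiplications (7^5, after padding to 32x32). Strassen reduces 8 recursive multiplications to 7 at each level.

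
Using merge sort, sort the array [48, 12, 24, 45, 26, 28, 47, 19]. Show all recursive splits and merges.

Merge sort trace:

Split: [48, 12, 24, 45, 26, 28, 47, 19] -> [48, 12, 24, 45] and [26, 28, 47, 19]
  Split: [48, 12, 24, 45] -> [48, 12] and [24, 45]
    Split: [48, 12] -> [48] and [12]
    Merge: [48] + [12] -> [12, 48]
    Split: [24, 45] -> [24] and [45]
    Merge: [24] + [45] -> [24, 45]
  Merge: [12, 48] + [24, 45] -> [12, 24, 45, 48]
  Split: [26, 28, 47, 19] -> [26, 28] and [47, 19]
    Split: [26, 28] -> [26] and [28]
    Merge: [26] + [28] -> [26, 28]
    Split: [47, 19] -> [47] and [19]
    Merge: [47] + [19] -> [19, 47]
  Merge: [26, 28] + [19, 47] -> [19, 26, 28, 47]
Merge: [12, 24, 45, 48] + [19, 26, 28, 47] -> [12, 19, 24, 26, 28, 45, 47, 48]

Final sorted array: [12, 19, 24, 26, 28, 45, 47, 48]

The merge sort proceeds by recursively splitting the array and merging sorted halves.
After all merges, the sorted array is [12, 19, 24, 26, 28, 45, 47, 48].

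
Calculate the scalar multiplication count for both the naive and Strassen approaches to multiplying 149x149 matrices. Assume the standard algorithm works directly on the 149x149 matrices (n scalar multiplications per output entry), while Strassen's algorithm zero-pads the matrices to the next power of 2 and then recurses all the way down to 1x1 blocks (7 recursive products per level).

Matrix multiplication for 149x149 matrices:

Strassen's algorithm requires power-of-2 dimensions. Pad 149x149 to 256x256 (next power of 2).

Standard algorithm: 149^3 = 3307949 multiplications
Strassen's algorithm: 7^(log2(256)) = 7^8 = 5764801 multiplications
Difference: 3307949 - 5764801 = -2456852 (Strassen uses MORE here due to padding overhead — for small or just-over-power-of-2 n, padding can outweigh the per-level savings)

Standard: 3307949 multiplications (149^3). Strassen: 5764801 multiplications (7^8, after padding to 256x256). Strassen reduces 8 recursive multiplications to 7 at each level.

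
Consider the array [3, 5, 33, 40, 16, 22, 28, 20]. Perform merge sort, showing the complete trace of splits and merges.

Merge sort trace:

Split: [3, 5, 33, 40, 16, 22, 28, 20] -> [3, 5, 33, 40] and [16, 22, 28, 20]
  Split: [3, 5, 33, 40] -> [3, 5] and [33, 40]
    Split: [3, 5] -> [3] and [5]
    Merge: [3] + [5] -> [3, 5]
    Split: [33, 40] -> [33] and [40]
    Merge: [33] + [40] -> [33, 40]
  Merge: [3, 5] + [33, 40] -> [3, 5, 33, 40]
  Split: [16, 22, 28, 20] -> [16, 22] and [28, 20]
    Split: [16, 22] -> [16] and [22]
    Merge: [16] + [22] -> [16, 22]
    Split: [28, 20] -> [28] and [20]
    Merge: [28] + [20] -> [20, 28]
  Merge: [16, 22] + [20, 28] -> [16, 20, 22, 28]
Merge: [3, 5, 33, 40] + [16, 20, 22, 28] -> [3, 5, 16, 20, 22, 28, 33, 40]

Final sorted array: [3, 5, 16, 20, 22, 28, 33, 40]

The merge sort proceeds by recursively splitting the array and merging sorted halves.
After all merges, the sorted array is [3, 5, 16, 20, 22, 28, 33, 40].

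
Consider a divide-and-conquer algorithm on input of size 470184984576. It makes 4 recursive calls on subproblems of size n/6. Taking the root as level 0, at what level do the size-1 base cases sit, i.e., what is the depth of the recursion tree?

For divide and conquer with division factor 6:

Problem sizes at each level:
Level 0: 470184984576
Level 1: 78364164096
Level 2: 13060694016
Level 3: 2176782336
Level 4: 362797056
Level 5: 60466176
Level 6: 10077696
Level 7: 1679616
Level 8: 279936
Level 9: 46656
Level 10: 7776
Level 11: 1296
Level 12: 216
Level 13: 36
Level 14: 6
Level 15: 1

The root is level 0 and the size-1 base case is level 15 (the tree spans levels 0 through 15, i.e. 16 levels counting the root), so the depth is the number of divisions: log_6(470184984576) = 15

The recursion tree depth is log_6(470184984576) = 15. At each level, the problem size is divided by 6, so it takes 15 divisions to reduce to a base case of size 1. The algorithm makes 4 recursive calls at each level.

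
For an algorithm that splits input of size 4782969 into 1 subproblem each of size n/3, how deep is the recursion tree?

For divide and conquer with division factor 3:

Problem sizes at each level:
Level 0: 4782969
Level 1: 1594323
Level 2: 531441
Level 3: 177147
Level 4: 59049
Level 5: 19683
Level 6: 6561
Level 7: 2187
Level 8: 729
Level 9: 243
Level 10: 81
Level 11: 27
Level 12: 9
Level 13: 3
Level 14: 1

The root is level 0 and the size-1 base case is level 14 (the tree spans levels 0 through 14, i.e. 15 levels counting the root), so the depth is the number of divisions: log_3(4782969) = 14

The recursion tree depth is log_3(4782969) = 14. At each level, the problem size is divided by 3, so it takes 14 divisions to reduce to a base case of size 1. The algorithm makes 1 recursive call at each level.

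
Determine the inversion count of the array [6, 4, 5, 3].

Finding inversions in [6, 4, 5, 3]:

(0, 1): arr[0]=6 > arr[1]=4
(0, 2): arr[0]=6 > arr[2]=5
(0, 3): arr[0]=6 > arr[3]=3
(1, 3): arr[1]=4 > arr[3]=3
(2, 3): arr[2]=5 > arr[3]=3

Total inversions: 5

The array has 5 inversion(s): (0,1), (0,2), (0,3), (1,3), (2,3). Each pair (i,j) satisfies i < j and arr[i] > arr[j].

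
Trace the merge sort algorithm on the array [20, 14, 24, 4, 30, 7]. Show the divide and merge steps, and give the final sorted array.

Merge sort trace:

Split: [20, 14, 24, 4, 30, 7] -> [20, 14, 24] and [4, 30, 7]
  Split: [20, 14, 24] -> [20] and [14, 24]
    Split: [14, 24] -> [14] and [24]
    Merge: [14] + [24] -> [14, 24]
  Merge: [20] + [14, 24] -> [14, 20, 24]
  Split: [4, 30, 7] -> [4] and [30, 7]
    Split: [30, 7] -> [30] and [7]
    Merge: [30] + [7] -> [7, 30]
  Merge: [4] + [7, 30] -> [4, 7, 30]
Merge: [14, 20, 24] + [4, 7, 30] -> [4, 7, 14, 20, 24, 30]

Final sorted array: [4, 7, 14, 20, 24, 30]

The merge sort proceeds by recursively splitting the array and merging sorted halves.
After all merges, the sorted array is [4, 7, 14, 20, 24, 30].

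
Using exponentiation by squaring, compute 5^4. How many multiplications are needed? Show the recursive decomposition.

Computing 5^4 by squaring (build up from 5^1; each line after the first costs one multiplication):

5^1 = 5
5^2 = (5^1)^2 = 5^2 = 25
5^4 = (5^2)^2 = 25^2 = 625

Result: 625
Multiplications needed: 2 (2 lines after 5^1)

5^4 = 625. Using exponentiation by squaring, this requires 2 multiplications. The key idea: if the exponent is even, square the half-power; if odd, multiply by the base once.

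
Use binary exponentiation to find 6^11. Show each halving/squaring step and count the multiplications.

Computing 6^11 by squaring (build up from 6^1; each line after the first costs one multiplication):

6^1 = 6
6^2 = (6^1)^2 = 6^2 = 36
6^4 = (6^2)^2 = 36^2 = 1296
6^5 = 6 * 6^4 = 6 * 1296 = 7776
6^10 = (6^5)^2 = 7776^2 = 60466176
6^11 = 6 * 6^10 = 6 * 60466176 = 362797056

Result: 362797056
Multiplications needed: 5 (5 lines after 6^1)

6^11 = 362797056. Using exponentiation by squaring, this requires 5 multiplications. The key idea: if the exponent is even, square the half-power; if odd, multiply by the base once.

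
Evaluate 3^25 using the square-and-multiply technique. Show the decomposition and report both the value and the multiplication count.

Computing 3^25 by squaring (build up from 3^1; each line after the first costs one multiplication):

3^1 = 3
3^2 = (3^1)^2 = 3^2 = 9
3^3 = 3 * 3^2 = 3 * 9 = 27
3^6 = (3^3)^2 = 27^2 = 729
3^12 = (3^6)^2 = 729^2 = 531441
3^24 = (3^12)^2 = 531441^2 = 282429536481
3^25 = 3 * 3^24 = 3 * 282429536481 = 847288609443

Result: 847288609443
Multiplications needed: 6 (6 lines after 3^1)

3^25 = 847288609443. Using exponentiation by squaring, this requires 6 multiplications. The key idea: if the exponent is even, square the half-power; if odd, multiply by the base once.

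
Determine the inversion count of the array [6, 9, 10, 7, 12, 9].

Finding inversions in [6, 9, 10, 7, 12, 9]:

(1, 3): arr[1]=9 > arr[3]=7
(2, 3): arr[2]=10 > arr[3]=7
(2, 5): arr[2]=10 > arr[5]=9
(4, 5): arr[4]=12 > arr[5]=9

Total inversions: 4

The array has 4 inversion(s): (1,3), (2,3), (2,5), (4,5). Each pair (i,j) satisfies i < j and arr[i] > arr[j].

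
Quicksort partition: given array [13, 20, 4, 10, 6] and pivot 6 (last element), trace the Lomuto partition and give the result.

Lomuto partition with pivot = 6:

Initial array: [13, 20, 4, 10, 6]

arr[0]=13 > 6: no swap
arr[1]=20 > 6: no swap
arr[2]=4 <= 6: swap with position 0, array becomes [4, 20, 13, 10, 6]
arr[3]=10 > 6: no swap

Place pivot at position 1: [4, 6, 13, 10, 20]
Pivot position: 1

After partitioning with pivot 6, the array becomes [4, 6, 13, 10, 20]. The pivot is placed at index 1. All elements to the left of the pivot are <= 6, and all elements to the right are > 6.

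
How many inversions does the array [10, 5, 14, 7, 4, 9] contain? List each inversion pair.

Finding inversions in [10, 5, 14, 7, 4, 9]:

(0, 1): arr[0]=10 > arr[1]=5
(0, 3): arr[0]=10 > arr[3]=7
(0, 4): arr[0]=10 > arr[4]=4
(0, 5): arr[0]=10 > arr[5]=9
(1, 4): arr[1]=5 > arr[4]=4
(2, 3): arr[2]=14 > arr[3]=7
(2, 4): arr[2]=14 > arr[4]=4
(2, 5): arr[2]=14 > arr[5]=9
(3, 4): arr[3]=7 > arr[4]=4

Total inversions: 9

The array has 9 inversion(s): (0,1), (0,3), (0,4), (0,5), (1,4), (2,3), (2,4), (2,5), (3,4). Each pair (i,j) satisfies i < j and arr[i] > arr[j].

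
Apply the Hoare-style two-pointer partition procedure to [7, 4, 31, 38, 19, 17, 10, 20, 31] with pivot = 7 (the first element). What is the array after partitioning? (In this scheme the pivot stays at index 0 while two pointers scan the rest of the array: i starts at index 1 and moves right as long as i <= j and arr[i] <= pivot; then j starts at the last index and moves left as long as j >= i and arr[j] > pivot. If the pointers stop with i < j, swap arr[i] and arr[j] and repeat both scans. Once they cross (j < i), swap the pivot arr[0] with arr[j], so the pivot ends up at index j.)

Hoare-style two-pointer partition with pivot = 7:

Initial array: [7, 4, 31, 38, 19, 17, 10, 20, 31]

Pointers start at i = 1, j = 8.
i ends at 2, j ends at 1: the pointers have crossed (j < i), so scanning stops.

Swap pivot arr[0] with arr[1] to place pivot at position 1: [4, 7, 31, 38, 19, 17, 10, 20, 31]
Pivot position: 1

After partitioning with pivot 7, the array becomes [4, 7, 31, 38, 19, 17, 10, 20, 31]. The pivot is placed at index 1. All elements to the left of the pivot are <= 7, and all elements to the right are > 7.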